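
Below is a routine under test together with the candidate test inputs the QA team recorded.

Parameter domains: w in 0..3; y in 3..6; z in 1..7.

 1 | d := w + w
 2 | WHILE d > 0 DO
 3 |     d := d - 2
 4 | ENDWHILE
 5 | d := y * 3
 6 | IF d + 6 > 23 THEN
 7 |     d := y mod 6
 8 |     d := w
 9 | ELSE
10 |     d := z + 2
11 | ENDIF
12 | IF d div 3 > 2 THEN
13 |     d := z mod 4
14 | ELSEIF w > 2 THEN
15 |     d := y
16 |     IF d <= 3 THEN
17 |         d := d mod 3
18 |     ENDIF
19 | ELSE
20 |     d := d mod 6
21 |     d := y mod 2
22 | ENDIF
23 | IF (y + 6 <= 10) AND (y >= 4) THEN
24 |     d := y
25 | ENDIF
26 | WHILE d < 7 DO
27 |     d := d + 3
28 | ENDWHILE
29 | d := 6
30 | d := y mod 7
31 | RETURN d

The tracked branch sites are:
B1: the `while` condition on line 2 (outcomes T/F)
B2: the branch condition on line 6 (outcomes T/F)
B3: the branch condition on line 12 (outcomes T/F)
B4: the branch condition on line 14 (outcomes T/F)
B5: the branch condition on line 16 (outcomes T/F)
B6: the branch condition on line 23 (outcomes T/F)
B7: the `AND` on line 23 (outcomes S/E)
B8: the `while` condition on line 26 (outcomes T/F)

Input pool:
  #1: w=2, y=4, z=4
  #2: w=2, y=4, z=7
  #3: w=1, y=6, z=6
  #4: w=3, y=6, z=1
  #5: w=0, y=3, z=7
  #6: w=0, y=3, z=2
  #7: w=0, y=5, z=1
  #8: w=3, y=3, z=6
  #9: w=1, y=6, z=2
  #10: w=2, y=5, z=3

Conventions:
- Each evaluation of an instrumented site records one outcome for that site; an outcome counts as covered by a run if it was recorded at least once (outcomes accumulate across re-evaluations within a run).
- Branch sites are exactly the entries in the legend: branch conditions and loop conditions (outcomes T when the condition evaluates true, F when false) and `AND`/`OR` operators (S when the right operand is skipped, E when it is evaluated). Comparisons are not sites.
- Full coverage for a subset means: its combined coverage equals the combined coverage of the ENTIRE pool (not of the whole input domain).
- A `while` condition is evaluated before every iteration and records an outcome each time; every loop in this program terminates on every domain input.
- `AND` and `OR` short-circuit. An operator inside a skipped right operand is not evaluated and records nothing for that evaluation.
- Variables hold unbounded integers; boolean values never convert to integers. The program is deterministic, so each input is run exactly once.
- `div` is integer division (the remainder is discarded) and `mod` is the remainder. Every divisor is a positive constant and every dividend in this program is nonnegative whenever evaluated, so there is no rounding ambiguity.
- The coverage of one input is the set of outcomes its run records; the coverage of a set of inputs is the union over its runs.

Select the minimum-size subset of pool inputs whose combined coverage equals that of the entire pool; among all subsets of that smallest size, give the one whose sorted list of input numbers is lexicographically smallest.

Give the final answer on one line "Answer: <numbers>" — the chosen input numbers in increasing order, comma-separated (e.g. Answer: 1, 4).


input #1 (w=2, y=4, z=4): covers B1=T, B1=F, B2=F, B3=F, B4=F, B6=T, B7=E, B8=T, B8=F
input #2 (w=2, y=4, z=7): covers B1=T, B1=F, B2=F, B3=T, B6=T, B7=E, B8=T, B8=F
input #3 (w=1, y=6, z=6): covers B1=T, B1=F, B2=T, B3=F, B4=F, B6=F, B7=S, B8=T, B8=F
input #4 (w=3, y=6, z=1): covers B1=T, B1=F, B2=T, B3=F, B4=T, B5=F, B6=F, B7=S, B8=T, B8=F
input #5 (w=0, y=3, z=7): covers B1=F, B2=F, B3=T, B6=F, B7=E, B8=T, B8=F
input #6 (w=0, y=3, z=2): covers B1=F, B2=F, B3=F, B4=F, B6=F, B7=E, B8=T, B8=F
input #7 (w=0, y=5, z=1): covers B1=F, B2=F, B3=F, B4=F, B6=F, B7=S, B8=T, B8=F
input #8 (w=3, y=3, z=6): covers B1=T, B1=F, B2=F, B3=F, B4=T, B5=T, B6=F, B7=E, B8=T, B8=F
input #9 (w=1, y=6, z=2): covers B1=T, B1=F, B2=T, B3=F, B4=F, B6=F, B7=S, B8=T, B8=F
input #10 (w=2, y=5, z=3): covers B1=T, B1=F, B2=F, B3=F, B4=F, B6=F, B7=S, B8=T, B8=F
union over all inputs: B1=T, B1=F, B2=T, B2=F, B3=T, B3=F, B4=T, B4=F, B5=T, B5=F, B6=T, B6=F, B7=S, B7=E, B8=T, B8=F (16 outcomes)
size 1 is not enough: best union over all size-1 subsets is 10/16
size 2 is not enough: best union over all size-2 subsets is 14/16
size 3 is not enough: best union over all size-3 subsets is 15/16
size 4: inputs {1, 2, 4, 8} cover all 16 outcomes, and no lexicographically smaller subset of this size does
Answer: 1, 2, 4, 8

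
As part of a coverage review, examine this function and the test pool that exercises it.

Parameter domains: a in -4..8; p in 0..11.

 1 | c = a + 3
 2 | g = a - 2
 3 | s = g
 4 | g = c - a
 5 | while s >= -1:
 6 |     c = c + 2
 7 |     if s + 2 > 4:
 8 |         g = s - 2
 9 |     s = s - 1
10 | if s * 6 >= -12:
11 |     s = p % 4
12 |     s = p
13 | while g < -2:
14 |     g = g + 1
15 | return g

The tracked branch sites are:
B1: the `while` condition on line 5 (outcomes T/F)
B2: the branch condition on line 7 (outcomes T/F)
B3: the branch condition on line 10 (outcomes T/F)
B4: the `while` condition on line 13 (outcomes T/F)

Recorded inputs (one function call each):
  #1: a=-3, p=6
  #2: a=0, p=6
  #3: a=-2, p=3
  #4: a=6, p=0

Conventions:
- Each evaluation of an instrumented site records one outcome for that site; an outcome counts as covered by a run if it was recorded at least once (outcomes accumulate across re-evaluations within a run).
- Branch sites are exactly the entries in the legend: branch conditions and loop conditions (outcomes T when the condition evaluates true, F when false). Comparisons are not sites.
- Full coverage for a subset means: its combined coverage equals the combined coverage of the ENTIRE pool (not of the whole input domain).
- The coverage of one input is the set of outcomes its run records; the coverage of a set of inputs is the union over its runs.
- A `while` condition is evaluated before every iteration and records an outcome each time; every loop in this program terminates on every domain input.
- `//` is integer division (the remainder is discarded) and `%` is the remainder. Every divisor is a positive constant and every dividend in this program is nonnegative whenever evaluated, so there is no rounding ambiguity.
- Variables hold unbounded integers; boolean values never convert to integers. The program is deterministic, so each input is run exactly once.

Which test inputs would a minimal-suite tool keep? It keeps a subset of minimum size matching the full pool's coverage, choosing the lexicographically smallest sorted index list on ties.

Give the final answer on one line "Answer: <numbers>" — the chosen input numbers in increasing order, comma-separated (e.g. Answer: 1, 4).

input #1 (a=-3, p=6): events B1->F, B3->F, B4->F; covers B1=F, B3=F, B4=F
input #2 (a=0, p=6): events B1->F, B3->T, B4->F; covers B1=F, B3=T, B4=F
input #3 (a=-2, p=3): events B1->F, B3->F, B4->F; covers B1=F, B3=F, B4=F
input #4 (a=6, p=0): events B1->T, B2->T, B1->T, B2->T, B1->T, B2->F, B1->T, B2->F, B1->T, B2->F, B1->T, B2->F, B1->F, B3->T, ...; covers B1=T, B1=F, B2=T, B2=F, B3=T, B4=F
the full pool covers 7 outcomes: B1=T, B1=F, B2=T, B2=F, B3=T, B3=F, B4=F
no size-1 subset reaches all 7 outcomes (best union: 6/7)
size 2: inputs {1, 4} cover all 7 outcomes, and no lexicographically smaller subset of this size does

Answer: 1, 4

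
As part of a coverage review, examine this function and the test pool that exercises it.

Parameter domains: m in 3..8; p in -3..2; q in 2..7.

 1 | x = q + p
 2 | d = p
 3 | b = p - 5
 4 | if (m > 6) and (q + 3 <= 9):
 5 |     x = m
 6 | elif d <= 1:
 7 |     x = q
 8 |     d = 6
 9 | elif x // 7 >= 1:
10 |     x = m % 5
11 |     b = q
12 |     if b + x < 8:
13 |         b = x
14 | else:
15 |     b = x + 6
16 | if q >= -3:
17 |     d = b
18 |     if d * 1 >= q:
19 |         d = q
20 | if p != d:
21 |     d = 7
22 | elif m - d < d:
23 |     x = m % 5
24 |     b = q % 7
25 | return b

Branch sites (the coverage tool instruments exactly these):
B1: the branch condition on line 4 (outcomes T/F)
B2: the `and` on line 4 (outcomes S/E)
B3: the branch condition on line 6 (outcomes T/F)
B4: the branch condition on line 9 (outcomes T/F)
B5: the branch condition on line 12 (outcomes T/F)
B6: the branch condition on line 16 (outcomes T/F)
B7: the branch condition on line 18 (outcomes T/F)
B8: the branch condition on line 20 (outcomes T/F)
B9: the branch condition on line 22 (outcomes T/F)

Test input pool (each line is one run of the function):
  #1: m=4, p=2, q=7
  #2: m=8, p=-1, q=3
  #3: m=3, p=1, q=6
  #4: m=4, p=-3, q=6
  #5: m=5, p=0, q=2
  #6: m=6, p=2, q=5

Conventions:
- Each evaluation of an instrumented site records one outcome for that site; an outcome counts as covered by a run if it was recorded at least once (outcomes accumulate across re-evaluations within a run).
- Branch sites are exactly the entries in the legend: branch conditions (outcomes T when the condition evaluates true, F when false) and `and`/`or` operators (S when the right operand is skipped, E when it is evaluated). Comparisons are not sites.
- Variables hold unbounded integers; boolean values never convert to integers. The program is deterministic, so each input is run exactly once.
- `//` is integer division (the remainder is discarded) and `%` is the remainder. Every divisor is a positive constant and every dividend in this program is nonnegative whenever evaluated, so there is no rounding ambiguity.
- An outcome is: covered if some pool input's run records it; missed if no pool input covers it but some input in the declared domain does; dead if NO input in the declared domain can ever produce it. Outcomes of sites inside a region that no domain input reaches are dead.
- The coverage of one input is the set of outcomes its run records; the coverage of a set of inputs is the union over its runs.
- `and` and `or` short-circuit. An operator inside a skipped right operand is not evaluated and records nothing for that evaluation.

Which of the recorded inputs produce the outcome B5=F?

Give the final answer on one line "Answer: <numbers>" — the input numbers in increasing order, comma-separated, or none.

input #1 (m=4, p=2, q=7): covers B5=F
input #2 (m=8, p=-1, q=3): misses B5=F
input #3 (m=3, p=1, q=6): misses B5=F
input #4 (m=4, p=-3, q=6): misses B5=F
input #5 (m=5, p=0, q=2): misses B5=F
input #6 (m=6, p=2, q=5): misses B5=F

Answer: 1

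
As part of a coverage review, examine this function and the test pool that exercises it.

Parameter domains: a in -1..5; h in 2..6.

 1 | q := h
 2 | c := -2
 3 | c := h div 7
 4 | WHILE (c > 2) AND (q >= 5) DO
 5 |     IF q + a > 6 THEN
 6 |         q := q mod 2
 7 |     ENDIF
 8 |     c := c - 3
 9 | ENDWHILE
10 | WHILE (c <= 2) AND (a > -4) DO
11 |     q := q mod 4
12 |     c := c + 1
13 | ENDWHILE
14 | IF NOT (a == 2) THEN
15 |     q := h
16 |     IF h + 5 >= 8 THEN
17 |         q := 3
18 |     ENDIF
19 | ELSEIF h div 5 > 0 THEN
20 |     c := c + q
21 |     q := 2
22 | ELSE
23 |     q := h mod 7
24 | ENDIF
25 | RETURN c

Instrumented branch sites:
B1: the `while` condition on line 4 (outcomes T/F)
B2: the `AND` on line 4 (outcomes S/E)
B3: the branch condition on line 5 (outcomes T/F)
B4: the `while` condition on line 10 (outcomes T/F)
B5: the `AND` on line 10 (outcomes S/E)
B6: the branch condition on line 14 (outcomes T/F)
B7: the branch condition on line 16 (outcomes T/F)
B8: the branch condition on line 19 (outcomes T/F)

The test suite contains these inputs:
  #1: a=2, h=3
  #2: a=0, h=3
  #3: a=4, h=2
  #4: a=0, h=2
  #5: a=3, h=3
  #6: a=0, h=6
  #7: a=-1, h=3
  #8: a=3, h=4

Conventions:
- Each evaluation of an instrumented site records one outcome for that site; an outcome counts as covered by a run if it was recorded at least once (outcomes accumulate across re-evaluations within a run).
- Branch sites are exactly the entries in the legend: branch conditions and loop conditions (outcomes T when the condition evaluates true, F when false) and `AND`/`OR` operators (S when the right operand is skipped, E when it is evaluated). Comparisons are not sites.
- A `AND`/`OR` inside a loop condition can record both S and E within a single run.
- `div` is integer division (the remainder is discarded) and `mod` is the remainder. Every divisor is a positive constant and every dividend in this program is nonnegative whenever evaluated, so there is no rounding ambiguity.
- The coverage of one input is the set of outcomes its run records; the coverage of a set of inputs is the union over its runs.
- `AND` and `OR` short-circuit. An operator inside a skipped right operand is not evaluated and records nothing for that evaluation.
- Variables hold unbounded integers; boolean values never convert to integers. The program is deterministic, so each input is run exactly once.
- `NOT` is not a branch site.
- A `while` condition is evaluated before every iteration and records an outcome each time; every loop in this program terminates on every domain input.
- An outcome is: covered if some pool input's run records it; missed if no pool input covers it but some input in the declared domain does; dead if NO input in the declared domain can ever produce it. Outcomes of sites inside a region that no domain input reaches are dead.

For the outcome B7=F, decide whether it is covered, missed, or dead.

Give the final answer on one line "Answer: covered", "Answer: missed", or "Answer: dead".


B7=F is recorded by pool input(s) 3, 4 -> covered
Answer: covered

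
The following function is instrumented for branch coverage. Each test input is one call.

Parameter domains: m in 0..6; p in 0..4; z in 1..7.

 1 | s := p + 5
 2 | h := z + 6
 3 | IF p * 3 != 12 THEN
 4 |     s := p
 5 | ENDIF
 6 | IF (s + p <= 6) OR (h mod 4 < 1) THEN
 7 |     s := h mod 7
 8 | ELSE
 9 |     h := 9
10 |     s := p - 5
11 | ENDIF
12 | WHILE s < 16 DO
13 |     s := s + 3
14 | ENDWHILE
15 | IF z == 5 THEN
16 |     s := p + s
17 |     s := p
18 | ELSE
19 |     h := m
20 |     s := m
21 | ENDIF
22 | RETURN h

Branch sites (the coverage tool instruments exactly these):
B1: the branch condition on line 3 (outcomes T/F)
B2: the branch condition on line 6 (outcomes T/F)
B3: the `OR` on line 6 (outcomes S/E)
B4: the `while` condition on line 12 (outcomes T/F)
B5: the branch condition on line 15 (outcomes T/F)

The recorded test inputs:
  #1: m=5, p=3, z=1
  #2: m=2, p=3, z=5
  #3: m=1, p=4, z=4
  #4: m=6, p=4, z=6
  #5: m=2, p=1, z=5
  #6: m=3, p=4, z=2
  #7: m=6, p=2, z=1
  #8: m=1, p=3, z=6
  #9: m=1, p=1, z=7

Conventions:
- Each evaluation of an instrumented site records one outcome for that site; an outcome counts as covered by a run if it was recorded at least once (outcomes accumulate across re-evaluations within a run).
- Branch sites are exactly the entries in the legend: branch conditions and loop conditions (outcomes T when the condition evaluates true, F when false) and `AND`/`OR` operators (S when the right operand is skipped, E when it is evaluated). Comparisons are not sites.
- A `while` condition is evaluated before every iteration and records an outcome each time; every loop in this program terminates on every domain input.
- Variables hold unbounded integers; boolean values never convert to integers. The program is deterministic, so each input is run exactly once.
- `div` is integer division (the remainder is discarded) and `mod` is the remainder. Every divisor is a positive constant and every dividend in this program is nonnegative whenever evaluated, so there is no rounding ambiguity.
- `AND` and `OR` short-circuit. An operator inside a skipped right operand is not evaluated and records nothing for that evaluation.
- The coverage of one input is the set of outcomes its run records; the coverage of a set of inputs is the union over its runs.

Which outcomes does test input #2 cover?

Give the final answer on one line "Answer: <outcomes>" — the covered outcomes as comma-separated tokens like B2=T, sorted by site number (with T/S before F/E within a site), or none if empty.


Running input #2 (m=2, p=3, z=5), event by event:
  B1->T, B3->S, B2->T, B4->T, B4->T, B4->T, B4->T, B4->F, B5->T
collecting distinct outcomes: B1=T, B2=T, B3=S, B4=T, B4=F, B5=T
Answer: B1=T, B2=T, B3=S, B4=T, B4=F, B5=T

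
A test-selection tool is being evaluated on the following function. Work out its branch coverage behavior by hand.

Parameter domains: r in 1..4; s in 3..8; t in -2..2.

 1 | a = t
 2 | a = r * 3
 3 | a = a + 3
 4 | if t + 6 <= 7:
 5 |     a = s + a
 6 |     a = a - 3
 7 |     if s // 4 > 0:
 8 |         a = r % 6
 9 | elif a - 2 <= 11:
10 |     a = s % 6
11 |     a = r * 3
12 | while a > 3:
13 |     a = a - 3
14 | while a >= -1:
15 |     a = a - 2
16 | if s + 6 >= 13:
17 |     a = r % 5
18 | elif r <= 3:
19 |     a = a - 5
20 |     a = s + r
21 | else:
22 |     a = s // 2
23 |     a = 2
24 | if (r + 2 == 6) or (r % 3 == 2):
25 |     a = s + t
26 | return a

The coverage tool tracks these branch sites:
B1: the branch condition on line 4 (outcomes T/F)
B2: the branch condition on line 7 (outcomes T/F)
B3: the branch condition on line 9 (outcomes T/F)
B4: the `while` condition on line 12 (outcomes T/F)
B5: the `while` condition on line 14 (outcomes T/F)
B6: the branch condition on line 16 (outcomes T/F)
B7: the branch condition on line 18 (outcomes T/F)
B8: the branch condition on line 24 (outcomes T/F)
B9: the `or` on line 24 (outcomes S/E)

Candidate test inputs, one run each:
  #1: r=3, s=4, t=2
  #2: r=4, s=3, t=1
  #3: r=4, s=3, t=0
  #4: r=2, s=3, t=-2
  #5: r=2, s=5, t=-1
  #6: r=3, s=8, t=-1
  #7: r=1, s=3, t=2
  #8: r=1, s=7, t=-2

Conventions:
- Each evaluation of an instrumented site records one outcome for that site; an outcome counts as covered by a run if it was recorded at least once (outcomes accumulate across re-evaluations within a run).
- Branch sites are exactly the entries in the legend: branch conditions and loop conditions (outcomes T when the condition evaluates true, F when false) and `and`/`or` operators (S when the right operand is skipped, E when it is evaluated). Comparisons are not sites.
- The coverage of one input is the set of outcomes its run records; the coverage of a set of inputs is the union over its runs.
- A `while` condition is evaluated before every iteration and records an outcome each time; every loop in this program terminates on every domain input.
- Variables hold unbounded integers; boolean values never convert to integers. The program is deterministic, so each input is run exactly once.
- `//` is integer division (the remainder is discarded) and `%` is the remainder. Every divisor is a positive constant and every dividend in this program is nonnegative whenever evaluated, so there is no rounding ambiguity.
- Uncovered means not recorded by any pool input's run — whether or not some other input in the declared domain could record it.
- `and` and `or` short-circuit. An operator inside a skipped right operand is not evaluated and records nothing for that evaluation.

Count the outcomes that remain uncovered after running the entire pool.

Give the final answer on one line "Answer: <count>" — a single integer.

test 1 (r=3, s=4, t=2) fires B1->F, B3->T, B4->T, B4->T, B4->F, B5->T, B5->T, B5->T, B5->F, B6->F, B7->T, B9->E, B8->F; hits B1=F, B3=T, B4=T, B4=F, B5=T, B5=F, B6=F, B7=T, B8=F, B9=E
test 2 (r=4, s=3, t=1) fires B1->T, B2->F, B4->T, B4->T, B4->T, B4->T, B4->F, B5->T, B5->T, B5->T, B5->F, B6->F, B7->F, B9->S, ...; hits B1=T, B2=F, B4=T, B4=F, B5=T, B5=F, B6=F, B7=F, B8=T, B9=S
test 3 (r=4, s=3, t=0) fires B1->T, B2->F, B4->T, B4->T, B4->T, B4->T, B4->F, B5->T, B5->T, B5->T, B5->F, B6->F, B7->F, B9->S, ...; hits B1=T, B2=F, B4=T, B4=F, B5=T, B5=F, B6=F, B7=F, B8=T, B9=S
test 4 (r=2, s=3, t=-2) fires B1->T, B2->F, B4->T, B4->T, B4->F, B5->T, B5->T, B5->T, B5->F, B6->F, B7->T, B9->E, B8->T; hits B1=T, B2=F, B4=T, B4=F, B5=T, B5=F, B6=F, B7=T, B8=T, B9=E
test 5 (r=2, s=5, t=-1) fires B1->T, B2->T, B4->F, B5->T, B5->T, B5->F, B6->F, B7->T, B9->E, B8->T; hits B1=T, B2=T, B4=F, B5=T, B5=F, B6=F, B7=T, B8=T, B9=E
test 6 (r=3, s=8, t=-1) fires B1->T, B2->T, B4->F, B5->T, B5->T, B5->T, B5->F, B6->T, B9->E, B8->F; hits B1=T, B2=T, B4=F, B5=T, B5=F, B6=T, B8=F, B9=E
test 7 (r=1, s=3, t=2) fires B1->F, B3->T, B4->F, B5->T, B5->T, B5->T, B5->F, B6->F, B7->T, B9->E, B8->F; hits B1=F, B3=T, B4=F, B5=T, B5=F, B6=F, B7=T, B8=F, B9=E
test 8 (r=1, s=7, t=-2) fires B1->T, B2->T, B4->F, B5->T, B5->T, B5->F, B6->T, B9->E, B8->F; hits B1=T, B2=T, B4=F, B5=T, B5=F, B6=T, B8=F, B9=E
union over the pool: B1=T, B1=F, B2=T, B2=F, B3=T, B4=T, B4=F, B5=T, B5=F, B6=T, B6=F, B7=T, B7=F, B8=T, B8=F, B9=S, B9=E
uncovered (1 of 18): B3=F

Answer: 1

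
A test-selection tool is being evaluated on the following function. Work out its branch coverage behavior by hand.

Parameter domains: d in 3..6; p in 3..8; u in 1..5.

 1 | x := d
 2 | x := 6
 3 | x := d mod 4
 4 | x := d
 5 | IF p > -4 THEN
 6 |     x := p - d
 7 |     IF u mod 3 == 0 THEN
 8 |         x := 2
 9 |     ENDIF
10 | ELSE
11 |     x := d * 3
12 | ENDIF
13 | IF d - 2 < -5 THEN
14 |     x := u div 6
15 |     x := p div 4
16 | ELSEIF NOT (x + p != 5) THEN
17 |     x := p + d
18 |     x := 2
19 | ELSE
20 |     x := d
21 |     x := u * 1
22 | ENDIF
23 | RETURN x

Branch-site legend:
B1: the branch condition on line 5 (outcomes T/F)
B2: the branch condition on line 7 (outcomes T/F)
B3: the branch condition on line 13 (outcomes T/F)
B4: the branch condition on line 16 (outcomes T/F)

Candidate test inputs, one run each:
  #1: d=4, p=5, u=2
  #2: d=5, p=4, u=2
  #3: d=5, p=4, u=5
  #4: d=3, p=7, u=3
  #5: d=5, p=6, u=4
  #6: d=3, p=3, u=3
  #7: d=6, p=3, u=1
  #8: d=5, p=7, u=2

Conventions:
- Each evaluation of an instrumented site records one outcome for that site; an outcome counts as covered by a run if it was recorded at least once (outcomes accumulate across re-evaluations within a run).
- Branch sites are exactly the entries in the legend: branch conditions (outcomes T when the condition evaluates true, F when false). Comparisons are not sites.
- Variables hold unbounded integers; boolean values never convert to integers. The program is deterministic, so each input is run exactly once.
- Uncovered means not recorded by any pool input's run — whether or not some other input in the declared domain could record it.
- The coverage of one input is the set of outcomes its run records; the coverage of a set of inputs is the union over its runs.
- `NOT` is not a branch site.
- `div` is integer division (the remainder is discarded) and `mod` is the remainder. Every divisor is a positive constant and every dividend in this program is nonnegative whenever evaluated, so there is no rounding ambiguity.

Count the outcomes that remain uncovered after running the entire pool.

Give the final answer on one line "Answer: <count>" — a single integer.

#1 (d=4, p=5, u=2) -> B1->T, B2->F, B3->F, B4->F; covered: B1=T, B2=F, B3=F, B4=F
#2 (d=5, p=4, u=2) -> B1->T, B2->F, B3->F, B4->F; covered: B1=T, B2=F, B3=F, B4=F
#3 (d=5, p=4, u=5) -> B1->T, B2->F, B3->F, B4->F; covered: B1=T, B2=F, B3=F, B4=F
#4 (d=3, p=7, u=3) -> B1->T, B2->T, B3->F, B4->F; covered: B1=T, B2=T, B3=F, B4=F
#5 (d=5, p=6, u=4) -> B1->T, B2->F, B3->F, B4->F; covered: B1=T, B2=F, B3=F, B4=F
#6 (d=3, p=3, u=3) -> B1->T, B2->T, B3->F, B4->T; covered: B1=T, B2=T, B3=F, B4=T
#7 (d=6, p=3, u=1) -> B1->T, B2->F, B3->F, B4->F; covered: B1=T, B2=F, B3=F, B4=F
#8 (d=5, p=7, u=2) -> B1->T, B2->F, B3->F, B4->F; covered: B1=T, B2=F, B3=F, B4=F
union over the pool: B1=T, B2=T, B2=F, B3=F, B4=T, B4=F
uncovered (2 of 8): B1=F, B3=T

Answer: 2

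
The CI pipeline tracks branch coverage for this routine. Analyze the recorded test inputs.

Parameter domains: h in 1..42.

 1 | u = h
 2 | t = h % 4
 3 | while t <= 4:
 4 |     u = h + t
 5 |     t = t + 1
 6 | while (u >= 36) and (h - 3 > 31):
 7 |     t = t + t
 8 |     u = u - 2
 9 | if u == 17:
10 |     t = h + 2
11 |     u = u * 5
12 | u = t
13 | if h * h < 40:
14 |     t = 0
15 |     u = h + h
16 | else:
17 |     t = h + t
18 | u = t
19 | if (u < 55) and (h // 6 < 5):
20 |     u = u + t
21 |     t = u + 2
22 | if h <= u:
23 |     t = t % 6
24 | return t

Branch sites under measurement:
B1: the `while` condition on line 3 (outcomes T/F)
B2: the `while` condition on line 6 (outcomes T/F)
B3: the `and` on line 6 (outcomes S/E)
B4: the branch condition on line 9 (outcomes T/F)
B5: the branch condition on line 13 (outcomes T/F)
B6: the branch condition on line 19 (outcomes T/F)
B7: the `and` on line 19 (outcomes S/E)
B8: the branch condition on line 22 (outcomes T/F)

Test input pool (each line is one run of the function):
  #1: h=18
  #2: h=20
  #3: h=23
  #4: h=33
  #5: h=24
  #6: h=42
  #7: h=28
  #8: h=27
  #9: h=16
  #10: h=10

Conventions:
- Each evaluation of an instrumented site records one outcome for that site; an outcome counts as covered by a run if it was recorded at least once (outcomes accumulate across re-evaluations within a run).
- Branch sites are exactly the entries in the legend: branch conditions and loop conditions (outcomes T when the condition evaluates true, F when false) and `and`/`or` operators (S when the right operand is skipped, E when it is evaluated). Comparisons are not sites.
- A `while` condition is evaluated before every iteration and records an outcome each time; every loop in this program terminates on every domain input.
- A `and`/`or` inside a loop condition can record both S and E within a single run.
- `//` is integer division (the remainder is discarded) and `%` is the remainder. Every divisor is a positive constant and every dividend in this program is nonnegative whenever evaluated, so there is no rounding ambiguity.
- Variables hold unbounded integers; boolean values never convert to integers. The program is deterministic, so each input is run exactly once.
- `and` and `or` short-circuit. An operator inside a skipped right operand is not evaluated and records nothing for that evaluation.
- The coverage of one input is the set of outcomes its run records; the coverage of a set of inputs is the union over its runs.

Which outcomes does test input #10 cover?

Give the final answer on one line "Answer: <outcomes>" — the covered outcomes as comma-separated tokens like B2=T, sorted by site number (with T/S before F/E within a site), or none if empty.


Event log for input #10 (h=10):
  B1->T, B1->T, B1->T, B1->F, B3->S, B2->F, B4->F, B5->F, B7->E, B6->T
  B8->T
deduplicating events, the covered set is: B1=T, B1=F, B2=F, B3=S, B4=F, B5=F, B6=T, B7=E, B8=T
Answer: B1=T, B1=F, B2=F, B3=S, B4=F, B5=F, B6=T, B7=E, B8=T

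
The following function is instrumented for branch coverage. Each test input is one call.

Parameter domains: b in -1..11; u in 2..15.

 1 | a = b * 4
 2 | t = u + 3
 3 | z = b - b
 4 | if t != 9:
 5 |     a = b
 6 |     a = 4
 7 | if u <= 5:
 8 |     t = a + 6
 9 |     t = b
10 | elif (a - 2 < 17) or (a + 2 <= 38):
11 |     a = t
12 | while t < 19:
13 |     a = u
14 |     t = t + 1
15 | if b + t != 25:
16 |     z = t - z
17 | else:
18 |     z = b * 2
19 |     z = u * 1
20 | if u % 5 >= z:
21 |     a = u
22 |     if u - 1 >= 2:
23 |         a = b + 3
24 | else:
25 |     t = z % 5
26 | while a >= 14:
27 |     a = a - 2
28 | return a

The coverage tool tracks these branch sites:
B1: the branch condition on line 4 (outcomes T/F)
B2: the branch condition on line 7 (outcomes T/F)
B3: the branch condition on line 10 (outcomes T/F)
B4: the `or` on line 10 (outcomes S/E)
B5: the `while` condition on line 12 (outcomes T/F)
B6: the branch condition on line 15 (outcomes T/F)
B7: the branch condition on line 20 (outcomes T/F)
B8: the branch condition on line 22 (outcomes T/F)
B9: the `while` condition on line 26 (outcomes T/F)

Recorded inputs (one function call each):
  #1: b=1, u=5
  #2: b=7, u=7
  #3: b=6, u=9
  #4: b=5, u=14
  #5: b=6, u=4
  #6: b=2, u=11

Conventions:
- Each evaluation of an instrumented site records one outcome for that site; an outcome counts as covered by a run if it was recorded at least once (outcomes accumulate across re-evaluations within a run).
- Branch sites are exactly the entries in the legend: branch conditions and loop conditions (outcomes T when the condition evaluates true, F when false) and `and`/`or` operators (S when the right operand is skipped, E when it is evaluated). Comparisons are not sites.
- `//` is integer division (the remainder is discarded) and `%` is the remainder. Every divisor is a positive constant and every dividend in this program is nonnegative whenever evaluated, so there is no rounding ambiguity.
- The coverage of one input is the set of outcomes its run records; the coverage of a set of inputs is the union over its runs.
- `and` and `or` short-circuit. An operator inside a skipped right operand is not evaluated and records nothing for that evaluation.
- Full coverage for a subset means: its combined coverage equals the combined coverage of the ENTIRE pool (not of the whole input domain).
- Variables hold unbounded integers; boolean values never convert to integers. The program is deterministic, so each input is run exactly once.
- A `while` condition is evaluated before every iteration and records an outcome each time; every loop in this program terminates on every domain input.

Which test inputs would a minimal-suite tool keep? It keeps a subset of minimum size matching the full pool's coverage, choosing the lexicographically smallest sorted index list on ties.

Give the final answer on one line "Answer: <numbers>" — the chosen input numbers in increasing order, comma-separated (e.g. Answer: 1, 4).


test 1 (b=1, u=5) fires B1->T, B2->T, B5->T, B5->T, B5->T, B5->T, B5->T, B5->T, B5->T, B5->T, B5->T, B5->T, B5->T, B5->T, ...; hits B1=T, B2=T, B5=T, B5=F, B6=T, B7=F, B9=F
test 2 (b=7, u=7) fires B1->T, B2->F, B4->S, B3->T, B5->T, B5->T, B5->T, B5->T, B5->T, B5->T, B5->T, B5->T, B5->T, B5->F, ...; hits B1=T, B2=F, B3=T, B4=S, B5=T, B5=F, B6=T, B7=F, B9=F
test 3 (b=6, u=9) fires B1->T, B2->F, B4->S, B3->T, B5->T, B5->T, B5->T, B5->T, B5->T, B5->T, B5->T, B5->F, B6->F, B7->F, ...; hits B1=T, B2=F, B3=T, B4=S, B5=T, B5=F, B6=F, B7=F, B9=F
test 4 (b=5, u=14) fires B1->T, B2->F, B4->S, B3->T, B5->T, B5->T, B5->F, B6->T, B7->F, B9->T, B9->F; hits B1=T, B2=F, B3=T, B4=S, B5=T, B5=F, B6=T, B7=F, B9=T, B9=F
test 5 (b=6, u=4) fires B1->T, B2->T, B5->T, B5->T, B5->T, B5->T, B5->T, B5->T, B5->T, B5->T, B5->T, B5->T, B5->T, B5->T, ...; hits B1=T, B2=T, B5=T, B5=F, B6=F, B7=T, B8=T, B9=F
test 6 (b=2, u=11) fires B1->T, B2->F, B4->S, B3->T, B5->T, B5->T, B5->T, B5->T, B5->T, B5->F, B6->T, B7->F, B9->F; hits B1=T, B2=F, B3=T, B4=S, B5=T, B5=F, B6=T, B7=F, B9=F
the full pool covers 14 outcomes: B1=T, B2=T, B2=F, B3=T, B4=S, B5=T, B5=F, B6=T, B6=F, B7=T, B7=F, B8=T, B9=T, B9=F
no size-1 subset reaches all 14 outcomes (best union: 10/14)
at size 2, {4, 5} reaches all 14 outcomes; every lexicographically earlier size-2 subset fails
Answer: 4, 5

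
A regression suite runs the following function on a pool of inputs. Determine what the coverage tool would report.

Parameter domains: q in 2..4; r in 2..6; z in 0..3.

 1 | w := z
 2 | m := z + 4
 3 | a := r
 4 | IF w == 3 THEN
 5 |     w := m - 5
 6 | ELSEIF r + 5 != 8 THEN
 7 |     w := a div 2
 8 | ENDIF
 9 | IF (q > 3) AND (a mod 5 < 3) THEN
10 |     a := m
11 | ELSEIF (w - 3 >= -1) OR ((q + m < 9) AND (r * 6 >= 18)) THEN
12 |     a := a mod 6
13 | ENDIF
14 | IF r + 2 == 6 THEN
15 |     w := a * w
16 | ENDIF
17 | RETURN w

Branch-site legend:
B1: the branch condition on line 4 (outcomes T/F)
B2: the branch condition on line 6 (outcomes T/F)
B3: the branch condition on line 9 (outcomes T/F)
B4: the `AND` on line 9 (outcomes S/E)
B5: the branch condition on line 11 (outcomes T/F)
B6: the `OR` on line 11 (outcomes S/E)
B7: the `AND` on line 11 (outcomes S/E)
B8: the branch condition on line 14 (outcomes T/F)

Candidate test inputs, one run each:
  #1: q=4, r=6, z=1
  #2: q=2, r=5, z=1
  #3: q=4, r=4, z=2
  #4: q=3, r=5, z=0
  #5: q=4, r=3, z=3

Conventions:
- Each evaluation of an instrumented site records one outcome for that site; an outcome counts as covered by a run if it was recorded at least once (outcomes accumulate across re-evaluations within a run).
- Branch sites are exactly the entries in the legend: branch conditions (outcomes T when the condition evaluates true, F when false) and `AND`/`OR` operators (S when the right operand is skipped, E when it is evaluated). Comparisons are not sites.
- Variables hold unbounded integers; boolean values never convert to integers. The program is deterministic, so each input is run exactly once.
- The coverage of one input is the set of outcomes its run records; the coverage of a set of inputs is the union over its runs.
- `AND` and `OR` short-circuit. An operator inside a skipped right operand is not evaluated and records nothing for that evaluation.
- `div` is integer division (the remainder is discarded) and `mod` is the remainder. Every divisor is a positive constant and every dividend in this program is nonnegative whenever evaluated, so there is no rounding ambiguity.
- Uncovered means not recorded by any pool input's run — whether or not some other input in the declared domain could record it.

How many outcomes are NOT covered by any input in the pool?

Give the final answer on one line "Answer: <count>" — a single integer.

input #1 (q=4, r=6, z=1): covers B1=F, B2=T, B3=T, B4=E, B8=F
input #2 (q=2, r=5, z=1): covers B1=F, B2=T, B3=F, B4=S, B5=T, B6=S, B8=F
input #3 (q=4, r=4, z=2): covers B1=F, B2=T, B3=F, B4=E, B5=T, B6=S, B8=T
input #4 (q=3, r=5, z=0): covers B1=F, B2=T, B3=F, B4=S, B5=T, B6=S, B8=F
input #5 (q=4, r=3, z=3): covers B1=T, B3=F, B4=E, B5=T, B6=S, B8=F
union over the pool: B1=T, B1=F, B2=T, B3=T, B3=F, B4=S, B4=E, B5=T, B6=S, B8=T, B8=F
uncovered (5 of 16): B2=F, B5=F, B6=E, B7=S, B7=E

Answer: 5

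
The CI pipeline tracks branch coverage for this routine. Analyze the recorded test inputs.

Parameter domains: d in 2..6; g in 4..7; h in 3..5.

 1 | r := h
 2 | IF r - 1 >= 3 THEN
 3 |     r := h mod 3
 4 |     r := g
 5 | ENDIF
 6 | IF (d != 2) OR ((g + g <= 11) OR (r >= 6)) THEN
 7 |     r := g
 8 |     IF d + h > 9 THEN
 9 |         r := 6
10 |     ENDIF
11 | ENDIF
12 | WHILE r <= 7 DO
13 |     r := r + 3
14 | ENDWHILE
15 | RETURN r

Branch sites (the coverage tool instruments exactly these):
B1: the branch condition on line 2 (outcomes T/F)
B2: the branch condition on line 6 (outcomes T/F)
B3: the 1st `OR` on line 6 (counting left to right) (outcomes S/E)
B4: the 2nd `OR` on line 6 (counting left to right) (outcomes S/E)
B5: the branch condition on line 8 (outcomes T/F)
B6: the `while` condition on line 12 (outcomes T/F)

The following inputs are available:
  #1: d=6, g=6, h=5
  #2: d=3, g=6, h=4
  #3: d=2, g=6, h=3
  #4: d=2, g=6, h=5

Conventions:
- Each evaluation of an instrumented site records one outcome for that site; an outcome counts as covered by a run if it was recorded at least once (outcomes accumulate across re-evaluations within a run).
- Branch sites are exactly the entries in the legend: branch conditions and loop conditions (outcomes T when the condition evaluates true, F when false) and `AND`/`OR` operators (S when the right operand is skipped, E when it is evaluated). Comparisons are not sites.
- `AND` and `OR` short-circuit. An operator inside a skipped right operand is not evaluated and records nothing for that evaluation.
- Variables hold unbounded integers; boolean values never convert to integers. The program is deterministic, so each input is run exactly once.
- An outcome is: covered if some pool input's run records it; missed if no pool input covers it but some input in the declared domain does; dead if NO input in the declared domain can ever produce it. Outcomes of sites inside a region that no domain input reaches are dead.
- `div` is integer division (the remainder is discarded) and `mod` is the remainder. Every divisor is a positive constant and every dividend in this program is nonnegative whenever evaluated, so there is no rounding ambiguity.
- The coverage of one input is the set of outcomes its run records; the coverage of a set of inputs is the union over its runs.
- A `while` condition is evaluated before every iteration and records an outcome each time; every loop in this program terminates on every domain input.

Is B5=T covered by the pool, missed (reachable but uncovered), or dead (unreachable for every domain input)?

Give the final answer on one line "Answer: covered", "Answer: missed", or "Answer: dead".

B5=T is recorded by pool input(s) 1 -> covered

Answer: covered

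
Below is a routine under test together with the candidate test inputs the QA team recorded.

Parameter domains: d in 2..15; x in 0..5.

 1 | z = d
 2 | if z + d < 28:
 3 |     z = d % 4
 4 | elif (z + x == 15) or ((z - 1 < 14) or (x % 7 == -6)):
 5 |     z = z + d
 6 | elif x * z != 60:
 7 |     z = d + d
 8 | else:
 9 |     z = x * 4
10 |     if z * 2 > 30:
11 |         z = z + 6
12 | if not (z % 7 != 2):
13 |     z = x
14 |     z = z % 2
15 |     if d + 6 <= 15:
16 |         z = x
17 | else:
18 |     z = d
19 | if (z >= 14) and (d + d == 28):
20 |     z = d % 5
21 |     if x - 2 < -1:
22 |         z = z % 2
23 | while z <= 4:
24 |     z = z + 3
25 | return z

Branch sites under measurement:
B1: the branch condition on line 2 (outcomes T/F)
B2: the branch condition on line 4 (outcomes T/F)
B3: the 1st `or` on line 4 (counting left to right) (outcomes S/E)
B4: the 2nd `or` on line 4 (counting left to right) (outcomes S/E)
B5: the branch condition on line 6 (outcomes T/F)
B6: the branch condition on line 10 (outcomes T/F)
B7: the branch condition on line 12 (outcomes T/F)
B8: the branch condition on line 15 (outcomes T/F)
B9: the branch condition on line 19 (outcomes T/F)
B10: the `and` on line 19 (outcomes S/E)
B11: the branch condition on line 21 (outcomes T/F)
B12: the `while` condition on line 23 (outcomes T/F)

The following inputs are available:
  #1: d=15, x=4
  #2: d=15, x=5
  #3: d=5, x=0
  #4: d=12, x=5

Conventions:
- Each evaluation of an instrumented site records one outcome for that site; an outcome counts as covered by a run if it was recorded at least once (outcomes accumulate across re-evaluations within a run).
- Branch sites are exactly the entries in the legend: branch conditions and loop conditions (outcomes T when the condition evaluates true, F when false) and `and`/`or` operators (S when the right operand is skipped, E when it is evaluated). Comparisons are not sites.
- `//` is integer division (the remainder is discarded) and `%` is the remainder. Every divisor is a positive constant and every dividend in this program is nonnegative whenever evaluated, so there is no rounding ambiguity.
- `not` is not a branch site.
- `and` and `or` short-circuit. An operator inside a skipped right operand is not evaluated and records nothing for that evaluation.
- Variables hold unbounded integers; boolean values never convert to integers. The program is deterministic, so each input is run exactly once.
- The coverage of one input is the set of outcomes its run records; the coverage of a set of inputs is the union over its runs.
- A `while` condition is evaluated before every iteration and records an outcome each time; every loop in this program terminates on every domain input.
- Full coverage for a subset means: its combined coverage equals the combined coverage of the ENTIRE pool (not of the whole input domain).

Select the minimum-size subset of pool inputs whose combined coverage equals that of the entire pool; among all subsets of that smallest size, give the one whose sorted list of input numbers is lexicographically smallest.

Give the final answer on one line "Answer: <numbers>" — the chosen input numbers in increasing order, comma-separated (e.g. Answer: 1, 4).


#1 (d=15, x=4) -> B1->F, B3->E, B4->E, B2->F, B5->F, B6->T, B7->F, B10->E, B9->F, B12->F; covered: B1=F, B2=F, B3=E, B4=E, B5=F, B6=T, B7=F, B9=F, B10=E, B12=F
#2 (d=15, x=5) -> B1->F, B3->E, B4->E, B2->F, B5->T, B7->T, B8->F, B10->S, B9->F, B12->T, B12->T, B12->F; covered: B1=F, B2=F, B3=E, B4=E, B5=T, B7=T, B8=F, B9=F, B10=S, B12=T, B12=F
#3 (d=5, x=0) -> B1->T, B7->F, B10->S, B9->F, B12->F; covered: B1=T, B7=F, B9=F, B10=S, B12=F
#4 (d=12, x=5) -> B1->T, B7->F, B10->S, B9->F, B12->F; covered: B1=T, B7=F, B9=F, B10=S, B12=F
together the pool reaches 16 outcomes: B1=T, B1=F, B2=F, B3=E, B4=E, B5=T, B5=F, B6=T, B7=T, B7=F, B8=F, B9=F, B10=S, B10=E, B12=T, B12=F
checked all size-1 subsets: none covers 16 outcomes (max 11/16)
checked all size-2 subsets: none covers 16 outcomes (max 15/16)
the canonical winner is {1, 2, 3}: size 3, full 16-outcome coverage, earliest index list among size-3 covers
Answer: 1, 2, 3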